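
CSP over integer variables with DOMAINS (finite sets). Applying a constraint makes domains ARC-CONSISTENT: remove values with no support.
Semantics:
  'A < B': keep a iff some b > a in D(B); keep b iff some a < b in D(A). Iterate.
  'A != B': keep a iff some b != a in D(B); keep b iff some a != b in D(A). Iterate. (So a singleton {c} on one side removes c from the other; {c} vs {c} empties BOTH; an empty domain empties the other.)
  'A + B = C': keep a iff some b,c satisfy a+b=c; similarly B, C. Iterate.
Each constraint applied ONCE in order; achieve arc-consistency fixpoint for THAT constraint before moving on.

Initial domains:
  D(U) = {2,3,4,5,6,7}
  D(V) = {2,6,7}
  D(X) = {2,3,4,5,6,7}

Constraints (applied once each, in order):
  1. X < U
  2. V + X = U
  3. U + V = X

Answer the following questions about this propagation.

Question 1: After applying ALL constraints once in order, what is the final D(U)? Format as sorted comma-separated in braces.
Answer: {}

Derivation:
Constraint 1 (X < U) on D(X)={2,3,4,5,6,7} D(U)={2,3,4,5,6,7}: X {2,3,4,5,6,7}->{2,3,4,5,6}; U {2,3,4,5,6,7}->{3,4,5,6,7}
Constraint 2 (V + X = U) on D(V)={2,6,7} D(X)={2,3,4,5,6} D(U)={3,4,5,6,7}: V {2,6,7}->{2}; X {2,3,4,5,6}->{2,3,4,5}; U {3,4,5,6,7}->{4,5,6,7}
Constraint 3 (U + V = X) on D(U)={4,5,6,7} D(V)={2} D(X)={2,3,4,5}: U {4,5,6,7}->{}; V {2}->{}; X {2,3,4,5}->{}
So after all 3 constraints: D(U) = {}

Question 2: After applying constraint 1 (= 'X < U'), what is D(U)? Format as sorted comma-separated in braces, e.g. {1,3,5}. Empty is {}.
Answer: {3,4,5,6,7}

Derivation:
Constraint 1 (X < U) on D(X)={2,3,4,5,6,7} D(U)={2,3,4,5,6,7}: X {2,3,4,5,6,7}->{2,3,4,5,6}; U {2,3,4,5,6,7}->{3,4,5,6,7}
So after constraint 1: D(U) = {3,4,5,6,7}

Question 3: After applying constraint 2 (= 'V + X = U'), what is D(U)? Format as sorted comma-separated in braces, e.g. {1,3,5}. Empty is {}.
Answer: {4,5,6,7}

Derivation:
Constraint 1 (X < U) on D(X)={2,3,4,5,6,7} D(U)={2,3,4,5,6,7}: X {2,3,4,5,6,7}->{2,3,4,5,6}; U {2,3,4,5,6,7}->{3,4,5,6,7}
Constraint 2 (V + X = U) on D(V)={2,6,7} D(X)={2,3,4,5,6} D(U)={3,4,5,6,7}: V {2,6,7}->{2}; X {2,3,4,5,6}->{2,3,4,5}; U {3,4,5,6,7}->{4,5,6,7}
So after constraint 2: D(U) = {4,5,6,7}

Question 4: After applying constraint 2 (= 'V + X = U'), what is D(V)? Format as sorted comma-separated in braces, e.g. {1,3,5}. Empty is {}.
Constraint 1 (X < U) on D(X)={2,3,4,5,6,7} D(U)={2,3,4,5,6,7}: X {2,3,4,5,6,7}->{2,3,4,5,6}; U {2,3,4,5,6,7}->{3,4,5,6,7}
Constraint 2 (V + X = U) on D(V)={2,6,7} D(X)={2,3,4,5,6} D(U)={3,4,5,6,7}: V {2,6,7}->{2}; X {2,3,4,5,6}->{2,3,4,5}; U {3,4,5,6,7}->{4,5,6,7}
So after constraint 2: D(V) = {2}

Answer: {2}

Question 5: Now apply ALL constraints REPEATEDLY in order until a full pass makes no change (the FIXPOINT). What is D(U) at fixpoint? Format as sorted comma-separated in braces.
Answer: {}

Derivation:
pass 0 (initial): D(U)={2,3,4,5,6,7}
pass 1: U {2,3,4,5,6,7}->{}; V {2,6,7}->{}; X {2,3,4,5,6,7}->{}
pass 2: no change
Fixpoint after 2 passes: D(U) = {}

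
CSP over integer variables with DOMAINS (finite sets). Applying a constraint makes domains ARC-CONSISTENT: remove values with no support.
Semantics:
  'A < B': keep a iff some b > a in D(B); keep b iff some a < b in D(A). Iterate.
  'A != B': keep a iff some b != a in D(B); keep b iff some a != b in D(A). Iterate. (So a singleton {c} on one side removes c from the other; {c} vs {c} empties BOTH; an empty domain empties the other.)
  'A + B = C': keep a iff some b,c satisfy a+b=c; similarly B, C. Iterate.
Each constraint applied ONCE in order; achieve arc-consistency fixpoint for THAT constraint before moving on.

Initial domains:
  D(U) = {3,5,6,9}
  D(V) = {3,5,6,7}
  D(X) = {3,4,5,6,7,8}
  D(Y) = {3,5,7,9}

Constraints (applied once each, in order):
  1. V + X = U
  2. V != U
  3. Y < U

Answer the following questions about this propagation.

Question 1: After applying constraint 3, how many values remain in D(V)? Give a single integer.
Answer: 3

Derivation:
Constraint 1 (V + X = U) on D(V)={3,5,6,7} D(X)={3,4,5,6,7,8} D(U)={3,5,6,9}: V {3,5,6,7}->{3,5,6}; X {3,4,5,6,7,8}->{3,4,6}; U {3,5,6,9}->{6,9}
Constraint 2 (V != U) on D(V)={3,5,6} D(U)={6,9}: no change
Constraint 3 (Y < U) on D(Y)={3,5,7,9} D(U)={6,9}: Y {3,5,7,9}->{3,5,7}
So after constraint 3: D(V)={3,5,6}, size = 3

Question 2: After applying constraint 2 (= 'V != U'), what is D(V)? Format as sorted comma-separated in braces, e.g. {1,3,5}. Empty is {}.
Constraint 1 (V + X = U) on D(V)={3,5,6,7} D(X)={3,4,5,6,7,8} D(U)={3,5,6,9}: V {3,5,6,7}->{3,5,6}; X {3,4,5,6,7,8}->{3,4,6}; U {3,5,6,9}->{6,9}
Constraint 2 (V != U) on D(V)={3,5,6} D(U)={6,9}: no change
So after constraint 2: D(V) = {3,5,6}

Answer: {3,5,6}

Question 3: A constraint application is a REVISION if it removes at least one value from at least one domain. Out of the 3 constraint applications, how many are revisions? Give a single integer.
Answer: 2

Derivation:
Constraint 1 (V + X = U) on D(V)={3,5,6,7} D(X)={3,4,5,6,7,8} D(U)={3,5,6,9}: V {3,5,6,7}->{3,5,6}; X {3,4,5,6,7,8}->{3,4,6}; U {3,5,6,9}->{6,9} => REVISION
Constraint 2 (V != U) on D(V)={3,5,6} D(U)={6,9}: no change => not a revision
Constraint 3 (Y < U) on D(Y)={3,5,7,9} D(U)={6,9}: Y {3,5,7,9}->{3,5,7} => REVISION
Total revisions = 2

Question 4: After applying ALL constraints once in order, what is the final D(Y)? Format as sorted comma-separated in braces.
Answer: {3,5,7}

Derivation:
Constraint 1 (V + X = U) on D(V)={3,5,6,7} D(X)={3,4,5,6,7,8} D(U)={3,5,6,9}: V {3,5,6,7}->{3,5,6}; X {3,4,5,6,7,8}->{3,4,6}; U {3,5,6,9}->{6,9}
Constraint 2 (V != U) on D(V)={3,5,6} D(U)={6,9}: no change
Constraint 3 (Y < U) on D(Y)={3,5,7,9} D(U)={6,9}: Y {3,5,7,9}->{3,5,7}
So after all 3 constraints: D(Y) = {3,5,7}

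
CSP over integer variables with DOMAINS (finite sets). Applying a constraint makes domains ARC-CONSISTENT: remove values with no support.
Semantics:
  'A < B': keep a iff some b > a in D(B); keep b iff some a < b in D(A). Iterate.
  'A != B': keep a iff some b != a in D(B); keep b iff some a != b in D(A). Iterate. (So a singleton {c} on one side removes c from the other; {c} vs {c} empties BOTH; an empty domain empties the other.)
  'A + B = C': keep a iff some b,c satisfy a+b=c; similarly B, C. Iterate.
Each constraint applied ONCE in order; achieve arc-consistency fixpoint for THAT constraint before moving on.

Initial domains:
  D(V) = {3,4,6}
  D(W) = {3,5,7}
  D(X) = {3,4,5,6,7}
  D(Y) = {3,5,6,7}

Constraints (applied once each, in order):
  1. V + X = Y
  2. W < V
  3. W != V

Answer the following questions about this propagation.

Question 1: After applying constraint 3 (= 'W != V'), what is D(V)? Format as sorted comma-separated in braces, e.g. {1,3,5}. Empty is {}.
Constraint 1 (V + X = Y) on D(V)={3,4,6} D(X)={3,4,5,6,7} D(Y)={3,5,6,7}: V {3,4,6}->{3,4}; X {3,4,5,6,7}->{3,4}; Y {3,5,6,7}->{6,7}
Constraint 2 (W < V) on D(W)={3,5,7} D(V)={3,4}: W {3,5,7}->{3}; V {3,4}->{4}
Constraint 3 (W != V) on D(W)={3} D(V)={4}: no change
So after constraint 3: D(V) = {4}

Answer: {4}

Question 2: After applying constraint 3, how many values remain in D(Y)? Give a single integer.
Constraint 1 (V + X = Y) on D(V)={3,4,6} D(X)={3,4,5,6,7} D(Y)={3,5,6,7}: V {3,4,6}->{3,4}; X {3,4,5,6,7}->{3,4}; Y {3,5,6,7}->{6,7}
Constraint 2 (W < V) on D(W)={3,5,7} D(V)={3,4}: W {3,5,7}->{3}; V {3,4}->{4}
Constraint 3 (W != V) on D(W)={3} D(V)={4}: no change
So after constraint 3: D(Y)={6,7}, size = 2

Answer: 2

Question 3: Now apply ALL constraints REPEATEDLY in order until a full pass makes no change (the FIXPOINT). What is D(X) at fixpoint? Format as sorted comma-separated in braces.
pass 0 (initial): D(X)={3,4,5,6,7}
pass 1: V {3,4,6}->{4}; W {3,5,7}->{3}; X {3,4,5,6,7}->{3,4}; Y {3,5,6,7}->{6,7}
pass 2: X {3,4}->{3}; Y {6,7}->{7}
pass 3: no change
Fixpoint after 3 passes: D(X) = {3}

Answer: {3}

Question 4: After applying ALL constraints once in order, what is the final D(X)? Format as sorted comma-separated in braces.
Constraint 1 (V + X = Y) on D(V)={3,4,6} D(X)={3,4,5,6,7} D(Y)={3,5,6,7}: V {3,4,6}->{3,4}; X {3,4,5,6,7}->{3,4}; Y {3,5,6,7}->{6,7}
Constraint 2 (W < V) on D(W)={3,5,7} D(V)={3,4}: W {3,5,7}->{3}; V {3,4}->{4}
Constraint 3 (W != V) on D(W)={3} D(V)={4}: no change
So after all 3 constraints: D(X) = {3,4}

Answer: {3,4}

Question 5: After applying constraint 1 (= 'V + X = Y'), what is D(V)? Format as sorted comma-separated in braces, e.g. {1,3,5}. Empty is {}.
Answer: {3,4}

Derivation:
Constraint 1 (V + X = Y) on D(V)={3,4,6} D(X)={3,4,5,6,7} D(Y)={3,5,6,7}: V {3,4,6}->{3,4}; X {3,4,5,6,7}->{3,4}; Y {3,5,6,7}->{6,7}
So after constraint 1: D(V) = {3,4}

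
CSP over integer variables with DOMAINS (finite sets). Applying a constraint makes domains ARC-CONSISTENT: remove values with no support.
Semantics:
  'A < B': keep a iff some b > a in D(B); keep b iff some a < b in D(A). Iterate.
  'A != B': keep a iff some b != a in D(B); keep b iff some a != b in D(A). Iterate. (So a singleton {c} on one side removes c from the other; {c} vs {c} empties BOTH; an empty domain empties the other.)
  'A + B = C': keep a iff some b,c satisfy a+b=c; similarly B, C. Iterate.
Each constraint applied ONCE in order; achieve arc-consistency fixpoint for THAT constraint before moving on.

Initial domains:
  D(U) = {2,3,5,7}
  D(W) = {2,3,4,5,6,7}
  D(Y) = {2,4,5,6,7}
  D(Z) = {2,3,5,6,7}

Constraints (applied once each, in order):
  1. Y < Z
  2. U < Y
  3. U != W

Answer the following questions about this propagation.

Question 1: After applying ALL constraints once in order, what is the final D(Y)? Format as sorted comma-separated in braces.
Constraint 1 (Y < Z) on D(Y)={2,4,5,6,7} D(Z)={2,3,5,6,7}: Y {2,4,5,6,7}->{2,4,5,6}; Z {2,3,5,6,7}->{3,5,6,7}
Constraint 2 (U < Y) on D(U)={2,3,5,7} D(Y)={2,4,5,6}: U {2,3,5,7}->{2,3,5}; Y {2,4,5,6}->{4,5,6}
Constraint 3 (U != W) on D(U)={2,3,5} D(W)={2,3,4,5,6,7}: no change
So after all 3 constraints: D(Y) = {4,5,6}

Answer: {4,5,6}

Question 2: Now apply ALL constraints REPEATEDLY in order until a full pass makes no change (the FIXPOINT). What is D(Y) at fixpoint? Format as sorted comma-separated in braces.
Answer: {4,5,6}

Derivation:
pass 0 (initial): D(Y)={2,4,5,6,7}
pass 1: U {2,3,5,7}->{2,3,5}; Y {2,4,5,6,7}->{4,5,6}; Z {2,3,5,6,7}->{3,5,6,7}
pass 2: Z {3,5,6,7}->{5,6,7}
pass 3: no change
Fixpoint after 3 passes: D(Y) = {4,5,6}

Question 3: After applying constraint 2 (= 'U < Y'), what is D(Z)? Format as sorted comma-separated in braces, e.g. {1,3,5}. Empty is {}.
Answer: {3,5,6,7}

Derivation:
Constraint 1 (Y < Z) on D(Y)={2,4,5,6,7} D(Z)={2,3,5,6,7}: Y {2,4,5,6,7}->{2,4,5,6}; Z {2,3,5,6,7}->{3,5,6,7}
Constraint 2 (U < Y) on D(U)={2,3,5,7} D(Y)={2,4,5,6}: U {2,3,5,7}->{2,3,5}; Y {2,4,5,6}->{4,5,6}
So after constraint 2: D(Z) = {3,5,6,7}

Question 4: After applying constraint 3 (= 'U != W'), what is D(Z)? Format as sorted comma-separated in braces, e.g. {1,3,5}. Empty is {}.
Constraint 1 (Y < Z) on D(Y)={2,4,5,6,7} D(Z)={2,3,5,6,7}: Y {2,4,5,6,7}->{2,4,5,6}; Z {2,3,5,6,7}->{3,5,6,7}
Constraint 2 (U < Y) on D(U)={2,3,5,7} D(Y)={2,4,5,6}: U {2,3,5,7}->{2,3,5}; Y {2,4,5,6}->{4,5,6}
Constraint 3 (U != W) on D(U)={2,3,5} D(W)={2,3,4,5,6,7}: no change
So after constraint 3: D(Z) = {3,5,6,7}

Answer: {3,5,6,7}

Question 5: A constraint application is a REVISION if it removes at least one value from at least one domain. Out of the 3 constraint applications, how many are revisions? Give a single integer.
Answer: 2

Derivation:
Constraint 1 (Y < Z) on D(Y)={2,4,5,6,7} D(Z)={2,3,5,6,7}: Y {2,4,5,6,7}->{2,4,5,6}; Z {2,3,5,6,7}->{3,5,6,7} => REVISION
Constraint 2 (U < Y) on D(U)={2,3,5,7} D(Y)={2,4,5,6}: U {2,3,5,7}->{2,3,5}; Y {2,4,5,6}->{4,5,6} => REVISION
Constraint 3 (U != W) on D(U)={2,3,5} D(W)={2,3,4,5,6,7}: no change => not a revision
Total revisions = 2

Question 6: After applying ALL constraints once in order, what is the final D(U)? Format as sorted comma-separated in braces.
Constraint 1 (Y < Z) on D(Y)={2,4,5,6,7} D(Z)={2,3,5,6,7}: Y {2,4,5,6,7}->{2,4,5,6}; Z {2,3,5,6,7}->{3,5,6,7}
Constraint 2 (U < Y) on D(U)={2,3,5,7} D(Y)={2,4,5,6}: U {2,3,5,7}->{2,3,5}; Y {2,4,5,6}->{4,5,6}
Constraint 3 (U != W) on D(U)={2,3,5} D(W)={2,3,4,5,6,7}: no change
So after all 3 constraints: D(U) = {2,3,5}

Answer: {2,3,5}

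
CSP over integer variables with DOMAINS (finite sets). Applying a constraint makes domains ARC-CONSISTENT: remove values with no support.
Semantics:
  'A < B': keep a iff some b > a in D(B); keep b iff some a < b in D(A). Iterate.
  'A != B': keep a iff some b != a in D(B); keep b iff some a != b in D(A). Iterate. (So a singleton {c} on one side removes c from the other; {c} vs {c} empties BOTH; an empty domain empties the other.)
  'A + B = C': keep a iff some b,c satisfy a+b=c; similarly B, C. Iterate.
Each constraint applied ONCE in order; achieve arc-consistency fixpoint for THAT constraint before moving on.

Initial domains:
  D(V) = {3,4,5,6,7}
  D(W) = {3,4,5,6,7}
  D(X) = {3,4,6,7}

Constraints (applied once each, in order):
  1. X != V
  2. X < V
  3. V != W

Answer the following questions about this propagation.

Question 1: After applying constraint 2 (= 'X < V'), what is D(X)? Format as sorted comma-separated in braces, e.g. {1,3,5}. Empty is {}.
Constraint 1 (X != V) on D(X)={3,4,6,7} D(V)={3,4,5,6,7}: no change
Constraint 2 (X < V) on D(X)={3,4,6,7} D(V)={3,4,5,6,7}: X {3,4,6,7}->{3,4,6}; V {3,4,5,6,7}->{4,5,6,7}
So after constraint 2: D(X) = {3,4,6}

Answer: {3,4,6}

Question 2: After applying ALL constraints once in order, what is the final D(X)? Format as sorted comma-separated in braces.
Constraint 1 (X != V) on D(X)={3,4,6,7} D(V)={3,4,5,6,7}: no change
Constraint 2 (X < V) on D(X)={3,4,6,7} D(V)={3,4,5,6,7}: X {3,4,6,7}->{3,4,6}; V {3,4,5,6,7}->{4,5,6,7}
Constraint 3 (V != W) on D(V)={4,5,6,7} D(W)={3,4,5,6,7}: no change
So after all 3 constraints: D(X) = {3,4,6}

Answer: {3,4,6}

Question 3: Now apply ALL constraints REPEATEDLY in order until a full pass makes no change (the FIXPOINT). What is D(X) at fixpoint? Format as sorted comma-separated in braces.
Answer: {3,4,6}

Derivation:
pass 0 (initial): D(X)={3,4,6,7}
pass 1: V {3,4,5,6,7}->{4,5,6,7}; X {3,4,6,7}->{3,4,6}
pass 2: no change
Fixpoint after 2 passes: D(X) = {3,4,6}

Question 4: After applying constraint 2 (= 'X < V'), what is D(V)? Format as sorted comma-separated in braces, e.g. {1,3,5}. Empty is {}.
Constraint 1 (X != V) on D(X)={3,4,6,7} D(V)={3,4,5,6,7}: no change
Constraint 2 (X < V) on D(X)={3,4,6,7} D(V)={3,4,5,6,7}: X {3,4,6,7}->{3,4,6}; V {3,4,5,6,7}->{4,5,6,7}
So after constraint 2: D(V) = {4,5,6,7}

Answer: {4,5,6,7}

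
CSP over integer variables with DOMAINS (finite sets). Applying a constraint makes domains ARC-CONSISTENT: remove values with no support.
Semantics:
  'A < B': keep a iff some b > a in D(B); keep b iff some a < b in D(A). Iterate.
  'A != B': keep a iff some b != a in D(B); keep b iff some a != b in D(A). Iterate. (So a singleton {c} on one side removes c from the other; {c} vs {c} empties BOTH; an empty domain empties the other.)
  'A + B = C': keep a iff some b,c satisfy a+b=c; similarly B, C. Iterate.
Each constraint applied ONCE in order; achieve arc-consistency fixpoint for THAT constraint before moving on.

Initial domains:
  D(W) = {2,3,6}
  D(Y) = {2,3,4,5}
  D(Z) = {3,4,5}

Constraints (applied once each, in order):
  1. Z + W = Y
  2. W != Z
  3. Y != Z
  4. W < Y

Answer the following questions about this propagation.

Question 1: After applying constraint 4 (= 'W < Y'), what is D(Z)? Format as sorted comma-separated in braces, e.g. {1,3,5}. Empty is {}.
Constraint 1 (Z + W = Y) on D(Z)={3,4,5} D(W)={2,3,6} D(Y)={2,3,4,5}: Z {3,4,5}->{3}; W {2,3,6}->{2}; Y {2,3,4,5}->{5}
Constraint 2 (W != Z) on D(W)={2} D(Z)={3}: no change
Constraint 3 (Y != Z) on D(Y)={5} D(Z)={3}: no change
Constraint 4 (W < Y) on D(W)={2} D(Y)={5}: no change
So after constraint 4: D(Z) = {3}

Answer: {3}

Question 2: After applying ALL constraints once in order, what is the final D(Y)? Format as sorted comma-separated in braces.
Constraint 1 (Z + W = Y) on D(Z)={3,4,5} D(W)={2,3,6} D(Y)={2,3,4,5}: Z {3,4,5}->{3}; W {2,3,6}->{2}; Y {2,3,4,5}->{5}
Constraint 2 (W != Z) on D(W)={2} D(Z)={3}: no change
Constraint 3 (Y != Z) on D(Y)={5} D(Z)={3}: no change
Constraint 4 (W < Y) on D(W)={2} D(Y)={5}: no change
So after all 4 constraints: D(Y) = {5}

Answer: {5}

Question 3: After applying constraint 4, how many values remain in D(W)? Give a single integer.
Constraint 1 (Z + W = Y) on D(Z)={3,4,5} D(W)={2,3,6} D(Y)={2,3,4,5}: Z {3,4,5}->{3}; W {2,3,6}->{2}; Y {2,3,4,5}->{5}
Constraint 2 (W != Z) on D(W)={2} D(Z)={3}: no change
Constraint 3 (Y != Z) on D(Y)={5} D(Z)={3}: no change
Constraint 4 (W < Y) on D(W)={2} D(Y)={5}: no change
So after constraint 4: D(W)={2}, size = 1

Answer: 1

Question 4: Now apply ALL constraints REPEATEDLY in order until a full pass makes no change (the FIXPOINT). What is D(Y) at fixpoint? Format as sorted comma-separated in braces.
pass 0 (initial): D(Y)={2,3,4,5}
pass 1: W {2,3,6}->{2}; Y {2,3,4,5}->{5}; Z {3,4,5}->{3}
pass 2: no change
Fixpoint after 2 passes: D(Y) = {5}

Answer: {5}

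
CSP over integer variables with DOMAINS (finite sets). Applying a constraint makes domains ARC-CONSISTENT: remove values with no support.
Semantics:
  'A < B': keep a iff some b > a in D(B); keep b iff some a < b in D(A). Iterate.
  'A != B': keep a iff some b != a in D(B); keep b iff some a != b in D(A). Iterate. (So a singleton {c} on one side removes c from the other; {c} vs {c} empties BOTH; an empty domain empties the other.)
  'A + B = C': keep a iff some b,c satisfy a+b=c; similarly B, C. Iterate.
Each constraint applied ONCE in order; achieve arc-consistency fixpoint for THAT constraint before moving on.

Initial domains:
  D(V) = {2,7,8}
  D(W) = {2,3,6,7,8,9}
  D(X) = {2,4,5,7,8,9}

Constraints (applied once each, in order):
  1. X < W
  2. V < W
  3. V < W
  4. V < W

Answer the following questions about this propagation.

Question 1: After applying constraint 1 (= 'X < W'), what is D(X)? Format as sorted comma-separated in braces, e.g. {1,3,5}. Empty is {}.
Constraint 1 (X < W) on D(X)={2,4,5,7,8,9} D(W)={2,3,6,7,8,9}: X {2,4,5,7,8,9}->{2,4,5,7,8}; W {2,3,6,7,8,9}->{3,6,7,8,9}
So after constraint 1: D(X) = {2,4,5,7,8}

Answer: {2,4,5,7,8}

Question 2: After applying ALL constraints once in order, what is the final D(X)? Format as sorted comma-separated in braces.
Answer: {2,4,5,7,8}

Derivation:
Constraint 1 (X < W) on D(X)={2,4,5,7,8,9} D(W)={2,3,6,7,8,9}: X {2,4,5,7,8,9}->{2,4,5,7,8}; W {2,3,6,7,8,9}->{3,6,7,8,9}
Constraint 2 (V < W) on D(V)={2,7,8} D(W)={3,6,7,8,9}: no change
Constraint 3 (V < W) on D(V)={2,7,8} D(W)={3,6,7,8,9}: no change
Constraint 4 (V < W) on D(V)={2,7,8} D(W)={3,6,7,8,9}: no change
So after all 4 constraints: D(X) = {2,4,5,7,8}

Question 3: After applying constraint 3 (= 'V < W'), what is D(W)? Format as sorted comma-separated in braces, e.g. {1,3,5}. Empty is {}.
Answer: {3,6,7,8,9}

Derivation:
Constraint 1 (X < W) on D(X)={2,4,5,7,8,9} D(W)={2,3,6,7,8,9}: X {2,4,5,7,8,9}->{2,4,5,7,8}; W {2,3,6,7,8,9}->{3,6,7,8,9}
Constraint 2 (V < W) on D(V)={2,7,8} D(W)={3,6,7,8,9}: no change
Constraint 3 (V < W) on D(V)={2,7,8} D(W)={3,6,7,8,9}: no change
So after constraint 3: D(W) = {3,6,7,8,9}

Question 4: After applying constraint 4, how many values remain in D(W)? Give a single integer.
Answer: 5

Derivation:
Constraint 1 (X < W) on D(X)={2,4,5,7,8,9} D(W)={2,3,6,7,8,9}: X {2,4,5,7,8,9}->{2,4,5,7,8}; W {2,3,6,7,8,9}->{3,6,7,8,9}
Constraint 2 (V < W) on D(V)={2,7,8} D(W)={3,6,7,8,9}: no change
Constraint 3 (V < W) on D(V)={2,7,8} D(W)={3,6,7,8,9}: no change
Constraint 4 (V < W) on D(V)={2,7,8} D(W)={3,6,7,8,9}: no change
So after constraint 4: D(W)={3,6,7,8,9}, size = 5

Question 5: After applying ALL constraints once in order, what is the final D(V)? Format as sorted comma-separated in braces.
Constraint 1 (X < W) on D(X)={2,4,5,7,8,9} D(W)={2,3,6,7,8,9}: X {2,4,5,7,8,9}->{2,4,5,7,8}; W {2,3,6,7,8,9}->{3,6,7,8,9}
Constraint 2 (V < W) on D(V)={2,7,8} D(W)={3,6,7,8,9}: no change
Constraint 3 (V < W) on D(V)={2,7,8} D(W)={3,6,7,8,9}: no change
Constraint 4 (V < W) on D(V)={2,7,8} D(W)={3,6,7,8,9}: no change
So after all 4 constraints: D(V) = {2,7,8}

Answer: {2,7,8}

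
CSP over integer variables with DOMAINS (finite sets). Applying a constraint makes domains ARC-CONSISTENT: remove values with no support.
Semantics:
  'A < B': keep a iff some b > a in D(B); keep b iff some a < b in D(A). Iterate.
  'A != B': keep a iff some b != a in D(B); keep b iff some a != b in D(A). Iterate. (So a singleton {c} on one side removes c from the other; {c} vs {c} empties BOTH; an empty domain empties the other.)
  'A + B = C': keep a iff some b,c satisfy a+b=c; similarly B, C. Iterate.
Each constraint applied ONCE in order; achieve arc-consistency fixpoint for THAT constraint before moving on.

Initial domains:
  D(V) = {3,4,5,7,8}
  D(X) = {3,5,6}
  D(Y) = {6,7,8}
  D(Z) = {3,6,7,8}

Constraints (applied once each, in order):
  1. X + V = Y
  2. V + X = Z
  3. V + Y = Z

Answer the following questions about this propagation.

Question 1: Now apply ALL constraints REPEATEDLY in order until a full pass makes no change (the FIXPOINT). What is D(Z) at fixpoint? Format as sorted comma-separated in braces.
Answer: {}

Derivation:
pass 0 (initial): D(Z)={3,6,7,8}
pass 1: V {3,4,5,7,8}->{}; X {3,5,6}->{3,5}; Y {6,7,8}->{}; Z {3,6,7,8}->{}
pass 2: X {3,5}->{}
pass 3: no change
Fixpoint after 3 passes: D(Z) = {}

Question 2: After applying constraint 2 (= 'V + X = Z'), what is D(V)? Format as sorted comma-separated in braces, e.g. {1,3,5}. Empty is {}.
Answer: {3,4,5}

Derivation:
Constraint 1 (X + V = Y) on D(X)={3,5,6} D(V)={3,4,5,7,8} D(Y)={6,7,8}: X {3,5,6}->{3,5}; V {3,4,5,7,8}->{3,4,5}
Constraint 2 (V + X = Z) on D(V)={3,4,5} D(X)={3,5} D(Z)={3,6,7,8}: Z {3,6,7,8}->{6,7,8}
So after constraint 2: D(V) = {3,4,5}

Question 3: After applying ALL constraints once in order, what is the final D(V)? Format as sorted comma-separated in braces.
Answer: {}

Derivation:
Constraint 1 (X + V = Y) on D(X)={3,5,6} D(V)={3,4,5,7,8} D(Y)={6,7,8}: X {3,5,6}->{3,5}; V {3,4,5,7,8}->{3,4,5}
Constraint 2 (V + X = Z) on D(V)={3,4,5} D(X)={3,5} D(Z)={3,6,7,8}: Z {3,6,7,8}->{6,7,8}
Constraint 3 (V + Y = Z) on D(V)={3,4,5} D(Y)={6,7,8} D(Z)={6,7,8}: V {3,4,5}->{}; Y {6,7,8}->{}; Z {6,7,8}->{}
So after all 3 constraints: D(V) = {}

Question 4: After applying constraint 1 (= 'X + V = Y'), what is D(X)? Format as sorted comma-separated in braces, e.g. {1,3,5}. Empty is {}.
Answer: {3,5}

Derivation:
Constraint 1 (X + V = Y) on D(X)={3,5,6} D(V)={3,4,5,7,8} D(Y)={6,7,8}: X {3,5,6}->{3,5}; V {3,4,5,7,8}->{3,4,5}
So after constraint 1: D(X) = {3,5}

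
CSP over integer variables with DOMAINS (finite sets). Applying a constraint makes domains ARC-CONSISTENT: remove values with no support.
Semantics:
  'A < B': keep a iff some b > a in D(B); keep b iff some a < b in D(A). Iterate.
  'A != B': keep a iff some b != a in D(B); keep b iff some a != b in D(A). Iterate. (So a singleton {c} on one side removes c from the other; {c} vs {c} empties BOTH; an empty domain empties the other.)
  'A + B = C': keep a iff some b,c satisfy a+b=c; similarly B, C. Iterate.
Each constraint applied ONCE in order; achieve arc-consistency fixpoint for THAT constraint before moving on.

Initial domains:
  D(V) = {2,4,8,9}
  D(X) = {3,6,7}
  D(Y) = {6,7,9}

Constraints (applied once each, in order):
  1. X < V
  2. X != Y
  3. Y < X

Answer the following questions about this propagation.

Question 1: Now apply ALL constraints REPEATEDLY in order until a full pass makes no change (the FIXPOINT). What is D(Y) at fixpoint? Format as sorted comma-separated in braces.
Answer: {6}

Derivation:
pass 0 (initial): D(Y)={6,7,9}
pass 1: V {2,4,8,9}->{4,8,9}; X {3,6,7}->{7}; Y {6,7,9}->{6}
pass 2: V {4,8,9}->{8,9}
pass 3: no change
Fixpoint after 3 passes: D(Y) = {6}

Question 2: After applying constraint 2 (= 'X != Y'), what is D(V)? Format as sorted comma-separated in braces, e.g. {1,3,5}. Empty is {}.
Constraint 1 (X < V) on D(X)={3,6,7} D(V)={2,4,8,9}: V {2,4,8,9}->{4,8,9}
Constraint 2 (X != Y) on D(X)={3,6,7} D(Y)={6,7,9}: no change
So after constraint 2: D(V) = {4,8,9}

Answer: {4,8,9}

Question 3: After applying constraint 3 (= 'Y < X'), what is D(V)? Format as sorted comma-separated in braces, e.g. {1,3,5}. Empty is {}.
Answer: {4,8,9}

Derivation:
Constraint 1 (X < V) on D(X)={3,6,7} D(V)={2,4,8,9}: V {2,4,8,9}->{4,8,9}
Constraint 2 (X != Y) on D(X)={3,6,7} D(Y)={6,7,9}: no change
Constraint 3 (Y < X) on D(Y)={6,7,9} D(X)={3,6,7}: Y {6,7,9}->{6}; X {3,6,7}->{7}
So after constraint 3: D(V) = {4,8,9}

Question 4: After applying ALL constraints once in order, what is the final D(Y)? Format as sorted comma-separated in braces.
Answer: {6}

Derivation:
Constraint 1 (X < V) on D(X)={3,6,7} D(V)={2,4,8,9}: V {2,4,8,9}->{4,8,9}
Constraint 2 (X != Y) on D(X)={3,6,7} D(Y)={6,7,9}: no change
Constraint 3 (Y < X) on D(Y)={6,7,9} D(X)={3,6,7}: Y {6,7,9}->{6}; X {3,6,7}->{7}
So after all 3 constraints: D(Y) = {6}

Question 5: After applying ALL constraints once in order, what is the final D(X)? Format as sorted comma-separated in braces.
Constraint 1 (X < V) on D(X)={3,6,7} D(V)={2,4,8,9}: V {2,4,8,9}->{4,8,9}
Constraint 2 (X != Y) on D(X)={3,6,7} D(Y)={6,7,9}: no change
Constraint 3 (Y < X) on D(Y)={6,7,9} D(X)={3,6,7}: Y {6,7,9}->{6}; X {3,6,7}->{7}
So after all 3 constraints: D(X) = {7}

Answer: {7}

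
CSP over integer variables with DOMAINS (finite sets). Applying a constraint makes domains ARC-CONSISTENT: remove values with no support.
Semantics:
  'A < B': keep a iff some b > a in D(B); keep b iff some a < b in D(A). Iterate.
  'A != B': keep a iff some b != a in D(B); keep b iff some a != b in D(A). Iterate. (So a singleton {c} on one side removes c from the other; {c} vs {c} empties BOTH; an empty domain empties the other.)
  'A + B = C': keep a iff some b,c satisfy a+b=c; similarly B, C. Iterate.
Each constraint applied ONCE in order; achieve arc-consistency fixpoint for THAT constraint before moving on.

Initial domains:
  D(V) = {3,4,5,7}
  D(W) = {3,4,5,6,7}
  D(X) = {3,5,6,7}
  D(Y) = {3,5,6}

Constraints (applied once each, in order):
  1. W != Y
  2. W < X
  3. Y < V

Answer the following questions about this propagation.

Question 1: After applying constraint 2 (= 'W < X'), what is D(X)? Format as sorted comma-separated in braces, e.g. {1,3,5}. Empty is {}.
Constraint 1 (W != Y) on D(W)={3,4,5,6,7} D(Y)={3,5,6}: no change
Constraint 2 (W < X) on D(W)={3,4,5,6,7} D(X)={3,5,6,7}: W {3,4,5,6,7}->{3,4,5,6}; X {3,5,6,7}->{5,6,7}
So after constraint 2: D(X) = {5,6,7}

Answer: {5,6,7}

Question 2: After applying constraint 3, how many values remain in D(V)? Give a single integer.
Constraint 1 (W != Y) on D(W)={3,4,5,6,7} D(Y)={3,5,6}: no change
Constraint 2 (W < X) on D(W)={3,4,5,6,7} D(X)={3,5,6,7}: W {3,4,5,6,7}->{3,4,5,6}; X {3,5,6,7}->{5,6,7}
Constraint 3 (Y < V) on D(Y)={3,5,6} D(V)={3,4,5,7}: V {3,4,5,7}->{4,5,7}
So after constraint 3: D(V)={4,5,7}, size = 3

Answer: 3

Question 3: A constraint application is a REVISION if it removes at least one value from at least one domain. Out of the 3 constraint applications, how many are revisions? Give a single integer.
Constraint 1 (W != Y) on D(W)={3,4,5,6,7} D(Y)={3,5,6}: no change => not a revision
Constraint 2 (W < X) on D(W)={3,4,5,6,7} D(X)={3,5,6,7}: W {3,4,5,6,7}->{3,4,5,6}; X {3,5,6,7}->{5,6,7} => REVISION
Constraint 3 (Y < V) on D(Y)={3,5,6} D(V)={3,4,5,7}: V {3,4,5,7}->{4,5,7} => REVISION
Total revisions = 2

Answer: 2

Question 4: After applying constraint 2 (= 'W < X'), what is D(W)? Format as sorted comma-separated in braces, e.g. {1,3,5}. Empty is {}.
Constraint 1 (W != Y) on D(W)={3,4,5,6,7} D(Y)={3,5,6}: no change
Constraint 2 (W < X) on D(W)={3,4,5,6,7} D(X)={3,5,6,7}: W {3,4,5,6,7}->{3,4,5,6}; X {3,5,6,7}->{5,6,7}
So after constraint 2: D(W) = {3,4,5,6}

Answer: {3,4,5,6}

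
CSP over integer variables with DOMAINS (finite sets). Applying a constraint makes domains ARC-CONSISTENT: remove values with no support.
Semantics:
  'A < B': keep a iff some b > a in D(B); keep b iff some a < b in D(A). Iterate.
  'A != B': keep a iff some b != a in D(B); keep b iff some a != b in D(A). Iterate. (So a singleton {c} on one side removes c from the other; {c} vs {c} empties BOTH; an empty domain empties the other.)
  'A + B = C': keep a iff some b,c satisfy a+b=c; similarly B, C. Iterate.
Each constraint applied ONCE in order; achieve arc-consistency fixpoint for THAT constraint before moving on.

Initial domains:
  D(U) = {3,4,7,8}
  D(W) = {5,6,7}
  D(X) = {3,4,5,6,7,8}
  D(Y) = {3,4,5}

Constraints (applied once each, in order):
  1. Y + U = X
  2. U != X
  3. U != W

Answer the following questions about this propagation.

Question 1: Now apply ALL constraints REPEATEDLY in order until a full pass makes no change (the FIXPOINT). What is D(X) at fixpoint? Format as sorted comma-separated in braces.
pass 0 (initial): D(X)={3,4,5,6,7,8}
pass 1: U {3,4,7,8}->{3,4}; X {3,4,5,6,7,8}->{6,7,8}
pass 2: no change
Fixpoint after 2 passes: D(X) = {6,7,8}

Answer: {6,7,8}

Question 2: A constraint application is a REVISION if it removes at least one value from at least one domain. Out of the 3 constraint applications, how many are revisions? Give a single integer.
Answer: 1

Derivation:
Constraint 1 (Y + U = X) on D(Y)={3,4,5} D(U)={3,4,7,8} D(X)={3,4,5,6,7,8}: U {3,4,7,8}->{3,4}; X {3,4,5,6,7,8}->{6,7,8} => REVISION
Constraint 2 (U != X) on D(U)={3,4} D(X)={6,7,8}: no change => not a revision
Constraint 3 (U != W) on D(U)={3,4} D(W)={5,6,7}: no change => not a revision
Total revisions = 1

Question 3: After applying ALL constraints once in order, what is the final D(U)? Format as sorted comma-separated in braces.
Answer: {3,4}

Derivation:
Constraint 1 (Y + U = X) on D(Y)={3,4,5} D(U)={3,4,7,8} D(X)={3,4,5,6,7,8}: U {3,4,7,8}->{3,4}; X {3,4,5,6,7,8}->{6,7,8}
Constraint 2 (U != X) on D(U)={3,4} D(X)={6,7,8}: no change
Constraint 3 (U != W) on D(U)={3,4} D(W)={5,6,7}: no change
So after all 3 constraints: D(U) = {3,4}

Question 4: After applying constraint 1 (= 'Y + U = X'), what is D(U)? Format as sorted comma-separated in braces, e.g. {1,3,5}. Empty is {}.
Constraint 1 (Y + U = X) on D(Y)={3,4,5} D(U)={3,4,7,8} D(X)={3,4,5,6,7,8}: U {3,4,7,8}->{3,4}; X {3,4,5,6,7,8}->{6,7,8}
So after constraint 1: D(U) = {3,4}

Answer: {3,4}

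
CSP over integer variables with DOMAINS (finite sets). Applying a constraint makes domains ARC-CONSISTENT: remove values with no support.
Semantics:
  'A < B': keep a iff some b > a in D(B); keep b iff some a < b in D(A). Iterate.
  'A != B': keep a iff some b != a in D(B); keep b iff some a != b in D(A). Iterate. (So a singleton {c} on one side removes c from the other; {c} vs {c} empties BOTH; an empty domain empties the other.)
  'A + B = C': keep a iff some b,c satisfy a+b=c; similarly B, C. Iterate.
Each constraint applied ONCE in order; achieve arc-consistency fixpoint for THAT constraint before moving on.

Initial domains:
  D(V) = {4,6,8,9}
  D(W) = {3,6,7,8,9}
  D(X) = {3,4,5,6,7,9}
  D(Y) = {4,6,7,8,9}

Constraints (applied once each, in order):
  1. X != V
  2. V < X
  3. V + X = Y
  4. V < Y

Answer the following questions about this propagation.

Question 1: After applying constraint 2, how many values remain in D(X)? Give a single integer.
Answer: 4

Derivation:
Constraint 1 (X != V) on D(X)={3,4,5,6,7,9} D(V)={4,6,8,9}: no change
Constraint 2 (V < X) on D(V)={4,6,8,9} D(X)={3,4,5,6,7,9}: V {4,6,8,9}->{4,6,8}; X {3,4,5,6,7,9}->{5,6,7,9}
So after constraint 2: D(X)={5,6,7,9}, size = 4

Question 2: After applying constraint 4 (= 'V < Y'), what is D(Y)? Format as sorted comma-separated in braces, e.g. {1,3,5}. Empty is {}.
Answer: {9}

Derivation:
Constraint 1 (X != V) on D(X)={3,4,5,6,7,9} D(V)={4,6,8,9}: no change
Constraint 2 (V < X) on D(V)={4,6,8,9} D(X)={3,4,5,6,7,9}: V {4,6,8,9}->{4,6,8}; X {3,4,5,6,7,9}->{5,6,7,9}
Constraint 3 (V + X = Y) on D(V)={4,6,8} D(X)={5,6,7,9} D(Y)={4,6,7,8,9}: V {4,6,8}->{4}; X {5,6,7,9}->{5}; Y {4,6,7,8,9}->{9}
Constraint 4 (V < Y) on D(V)={4} D(Y)={9}: no change
So after constraint 4: D(Y) = {9}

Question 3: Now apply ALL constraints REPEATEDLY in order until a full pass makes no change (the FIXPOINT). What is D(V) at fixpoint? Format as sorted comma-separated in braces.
pass 0 (initial): D(V)={4,6,8,9}
pass 1: V {4,6,8,9}->{4}; X {3,4,5,6,7,9}->{5}; Y {4,6,7,8,9}->{9}
pass 2: no change
Fixpoint after 2 passes: D(V) = {4}

Answer: {4}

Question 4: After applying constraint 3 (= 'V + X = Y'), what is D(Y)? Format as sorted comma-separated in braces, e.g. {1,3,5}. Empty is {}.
Constraint 1 (X != V) on D(X)={3,4,5,6,7,9} D(V)={4,6,8,9}: no change
Constraint 2 (V < X) on D(V)={4,6,8,9} D(X)={3,4,5,6,7,9}: V {4,6,8,9}->{4,6,8}; X {3,4,5,6,7,9}->{5,6,7,9}
Constraint 3 (V + X = Y) on D(V)={4,6,8} D(X)={5,6,7,9} D(Y)={4,6,7,8,9}: V {4,6,8}->{4}; X {5,6,7,9}->{5}; Y {4,6,7,8,9}->{9}
So after constraint 3: D(Y) = {9}

Answer: {9}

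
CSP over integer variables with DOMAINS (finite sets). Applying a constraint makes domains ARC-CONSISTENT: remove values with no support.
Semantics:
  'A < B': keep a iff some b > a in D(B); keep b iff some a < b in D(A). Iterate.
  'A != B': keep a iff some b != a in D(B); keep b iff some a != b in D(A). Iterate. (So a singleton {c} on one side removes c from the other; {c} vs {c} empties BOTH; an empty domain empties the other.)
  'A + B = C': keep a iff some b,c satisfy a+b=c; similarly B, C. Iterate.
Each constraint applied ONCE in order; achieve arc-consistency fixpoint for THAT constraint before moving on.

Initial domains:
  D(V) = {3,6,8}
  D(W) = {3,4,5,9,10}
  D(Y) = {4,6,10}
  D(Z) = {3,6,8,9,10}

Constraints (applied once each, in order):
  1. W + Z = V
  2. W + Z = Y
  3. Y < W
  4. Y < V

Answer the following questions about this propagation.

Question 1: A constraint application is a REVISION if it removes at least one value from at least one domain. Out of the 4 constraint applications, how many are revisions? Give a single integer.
Constraint 1 (W + Z = V) on D(W)={3,4,5,9,10} D(Z)={3,6,8,9,10} D(V)={3,6,8}: W {3,4,5,9,10}->{3,5}; Z {3,6,8,9,10}->{3}; V {3,6,8}->{6,8} => REVISION
Constraint 2 (W + Z = Y) on D(W)={3,5} D(Z)={3} D(Y)={4,6,10}: W {3,5}->{3}; Y {4,6,10}->{6} => REVISION
Constraint 3 (Y < W) on D(Y)={6} D(W)={3}: Y {6}->{}; W {3}->{} => REVISION
Constraint 4 (Y < V) on D(Y)={} D(V)={6,8}: V {6,8}->{} => REVISION
Total revisions = 4

Answer: 4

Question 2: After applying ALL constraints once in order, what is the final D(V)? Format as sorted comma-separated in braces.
Constraint 1 (W + Z = V) on D(W)={3,4,5,9,10} D(Z)={3,6,8,9,10} D(V)={3,6,8}: W {3,4,5,9,10}->{3,5}; Z {3,6,8,9,10}->{3}; V {3,6,8}->{6,8}
Constraint 2 (W + Z = Y) on D(W)={3,5} D(Z)={3} D(Y)={4,6,10}: W {3,5}->{3}; Y {4,6,10}->{6}
Constraint 3 (Y < W) on D(Y)={6} D(W)={3}: Y {6}->{}; W {3}->{}
Constraint 4 (Y < V) on D(Y)={} D(V)={6,8}: V {6,8}->{}
So after all 4 constraints: D(V) = {}

Answer: {}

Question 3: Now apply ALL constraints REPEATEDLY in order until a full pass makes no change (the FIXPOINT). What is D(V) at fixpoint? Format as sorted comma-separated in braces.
Answer: {}

Derivation:
pass 0 (initial): D(V)={3,6,8}
pass 1: V {3,6,8}->{}; W {3,4,5,9,10}->{}; Y {4,6,10}->{}; Z {3,6,8,9,10}->{3}
pass 2: Z {3}->{}
pass 3: no change
Fixpoint after 3 passes: D(V) = {}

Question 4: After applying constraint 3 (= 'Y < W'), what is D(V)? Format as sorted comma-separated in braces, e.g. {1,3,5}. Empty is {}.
Constraint 1 (W + Z = V) on D(W)={3,4,5,9,10} D(Z)={3,6,8,9,10} D(V)={3,6,8}: W {3,4,5,9,10}->{3,5}; Z {3,6,8,9,10}->{3}; V {3,6,8}->{6,8}
Constraint 2 (W + Z = Y) on D(W)={3,5} D(Z)={3} D(Y)={4,6,10}: W {3,5}->{3}; Y {4,6,10}->{6}
Constraint 3 (Y < W) on D(Y)={6} D(W)={3}: Y {6}->{}; W {3}->{}
So after constraint 3: D(V) = {6,8}

Answer: {6,8}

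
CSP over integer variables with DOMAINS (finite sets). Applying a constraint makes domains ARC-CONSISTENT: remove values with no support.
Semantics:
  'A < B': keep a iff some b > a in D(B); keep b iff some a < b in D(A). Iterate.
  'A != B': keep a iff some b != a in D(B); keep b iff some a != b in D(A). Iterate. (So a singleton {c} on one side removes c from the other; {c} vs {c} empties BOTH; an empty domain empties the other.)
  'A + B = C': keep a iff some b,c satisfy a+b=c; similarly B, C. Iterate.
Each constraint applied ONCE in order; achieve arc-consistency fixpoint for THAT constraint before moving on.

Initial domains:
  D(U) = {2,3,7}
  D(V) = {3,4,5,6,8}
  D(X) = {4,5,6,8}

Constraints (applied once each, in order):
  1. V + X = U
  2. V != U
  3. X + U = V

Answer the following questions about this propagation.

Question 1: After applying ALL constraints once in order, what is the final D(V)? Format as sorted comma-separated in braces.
Constraint 1 (V + X = U) on D(V)={3,4,5,6,8} D(X)={4,5,6,8} D(U)={2,3,7}: V {3,4,5,6,8}->{3}; X {4,5,6,8}->{4}; U {2,3,7}->{7}
Constraint 2 (V != U) on D(V)={3} D(U)={7}: no change
Constraint 3 (X + U = V) on D(X)={4} D(U)={7} D(V)={3}: X {4}->{}; U {7}->{}; V {3}->{}
So after all 3 constraints: D(V) = {}

Answer: {}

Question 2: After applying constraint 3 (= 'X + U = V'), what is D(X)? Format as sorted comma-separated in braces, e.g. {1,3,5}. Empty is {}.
Answer: {}

Derivation:
Constraint 1 (V + X = U) on D(V)={3,4,5,6,8} D(X)={4,5,6,8} D(U)={2,3,7}: V {3,4,5,6,8}->{3}; X {4,5,6,8}->{4}; U {2,3,7}->{7}
Constraint 2 (V != U) on D(V)={3} D(U)={7}: no change
Constraint 3 (X + U = V) on D(X)={4} D(U)={7} D(V)={3}: X {4}->{}; U {7}->{}; V {3}->{}
So after constraint 3: D(X) = {}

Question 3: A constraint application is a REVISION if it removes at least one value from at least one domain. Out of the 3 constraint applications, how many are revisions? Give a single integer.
Answer: 2

Derivation:
Constraint 1 (V + X = U) on D(V)={3,4,5,6,8} D(X)={4,5,6,8} D(U)={2,3,7}: V {3,4,5,6,8}->{3}; X {4,5,6,8}->{4}; U {2,3,7}->{7} => REVISION
Constraint 2 (V != U) on D(V)={3} D(U)={7}: no change => not a revision
Constraint 3 (X + U = V) on D(X)={4} D(U)={7} D(V)={3}: X {4}->{}; U {7}->{}; V {3}->{} => REVISION
Total revisions = 2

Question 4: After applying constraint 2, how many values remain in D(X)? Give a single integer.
Answer: 1

Derivation:
Constraint 1 (V + X = U) on D(V)={3,4,5,6,8} D(X)={4,5,6,8} D(U)={2,3,7}: V {3,4,5,6,8}->{3}; X {4,5,6,8}->{4}; U {2,3,7}->{7}
Constraint 2 (V != U) on D(V)={3} D(U)={7}: no change
So after constraint 2: D(X)={4}, size = 1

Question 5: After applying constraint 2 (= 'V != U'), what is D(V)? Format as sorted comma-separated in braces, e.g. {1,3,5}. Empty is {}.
Answer: {3}

Derivation:
Constraint 1 (V + X = U) on D(V)={3,4,5,6,8} D(X)={4,5,6,8} D(U)={2,3,7}: V {3,4,5,6,8}->{3}; X {4,5,6,8}->{4}; U {2,3,7}->{7}
Constraint 2 (V != U) on D(V)={3} D(U)={7}: no change
So after constraint 2: D(V) = {3}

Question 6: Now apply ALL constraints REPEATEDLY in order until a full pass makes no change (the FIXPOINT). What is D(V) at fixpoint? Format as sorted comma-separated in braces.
pass 0 (initial): D(V)={3,4,5,6,8}
pass 1: U {2,3,7}->{}; V {3,4,5,6,8}->{}; X {4,5,6,8}->{}
pass 2: no change
Fixpoint after 2 passes: D(V) = {}

Answer: {}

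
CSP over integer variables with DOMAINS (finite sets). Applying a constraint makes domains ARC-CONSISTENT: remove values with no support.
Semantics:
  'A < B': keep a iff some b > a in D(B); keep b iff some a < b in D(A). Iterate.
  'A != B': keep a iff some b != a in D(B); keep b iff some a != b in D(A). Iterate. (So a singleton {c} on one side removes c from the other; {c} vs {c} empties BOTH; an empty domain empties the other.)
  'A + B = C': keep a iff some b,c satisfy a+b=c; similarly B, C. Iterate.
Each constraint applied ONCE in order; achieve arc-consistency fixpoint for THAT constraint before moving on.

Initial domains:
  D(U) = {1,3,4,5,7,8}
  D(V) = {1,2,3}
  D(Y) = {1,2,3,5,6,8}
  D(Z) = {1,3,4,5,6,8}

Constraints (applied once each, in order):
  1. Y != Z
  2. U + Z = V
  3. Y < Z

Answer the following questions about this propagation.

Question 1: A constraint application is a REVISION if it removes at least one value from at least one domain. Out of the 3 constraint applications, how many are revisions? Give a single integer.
Answer: 2

Derivation:
Constraint 1 (Y != Z) on D(Y)={1,2,3,5,6,8} D(Z)={1,3,4,5,6,8}: no change => not a revision
Constraint 2 (U + Z = V) on D(U)={1,3,4,5,7,8} D(Z)={1,3,4,5,6,8} D(V)={1,2,3}: U {1,3,4,5,7,8}->{1}; Z {1,3,4,5,6,8}->{1}; V {1,2,3}->{2} => REVISION
Constraint 3 (Y < Z) on D(Y)={1,2,3,5,6,8} D(Z)={1}: Y {1,2,3,5,6,8}->{}; Z {1}->{} => REVISION
Total revisions = 2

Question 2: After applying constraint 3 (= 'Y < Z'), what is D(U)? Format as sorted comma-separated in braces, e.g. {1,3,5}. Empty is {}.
Answer: {1}

Derivation:
Constraint 1 (Y != Z) on D(Y)={1,2,3,5,6,8} D(Z)={1,3,4,5,6,8}: no change
Constraint 2 (U + Z = V) on D(U)={1,3,4,5,7,8} D(Z)={1,3,4,5,6,8} D(V)={1,2,3}: U {1,3,4,5,7,8}->{1}; Z {1,3,4,5,6,8}->{1}; V {1,2,3}->{2}
Constraint 3 (Y < Z) on D(Y)={1,2,3,5,6,8} D(Z)={1}: Y {1,2,3,5,6,8}->{}; Z {1}->{}
So after constraint 3: D(U) = {1}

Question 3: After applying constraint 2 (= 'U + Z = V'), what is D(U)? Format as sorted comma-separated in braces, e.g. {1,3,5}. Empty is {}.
Constraint 1 (Y != Z) on D(Y)={1,2,3,5,6,8} D(Z)={1,3,4,5,6,8}: no change
Constraint 2 (U + Z = V) on D(U)={1,3,4,5,7,8} D(Z)={1,3,4,5,6,8} D(V)={1,2,3}: U {1,3,4,5,7,8}->{1}; Z {1,3,4,5,6,8}->{1}; V {1,2,3}->{2}
So after constraint 2: D(U) = {1}

Answer: {1}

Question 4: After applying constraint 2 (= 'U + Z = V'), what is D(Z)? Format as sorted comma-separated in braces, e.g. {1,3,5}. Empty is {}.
Answer: {1}

Derivation:
Constraint 1 (Y != Z) on D(Y)={1,2,3,5,6,8} D(Z)={1,3,4,5,6,8}: no change
Constraint 2 (U + Z = V) on D(U)={1,3,4,5,7,8} D(Z)={1,3,4,5,6,8} D(V)={1,2,3}: U {1,3,4,5,7,8}->{1}; Z {1,3,4,5,6,8}->{1}; V {1,2,3}->{2}
So after constraint 2: D(Z) = {1}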